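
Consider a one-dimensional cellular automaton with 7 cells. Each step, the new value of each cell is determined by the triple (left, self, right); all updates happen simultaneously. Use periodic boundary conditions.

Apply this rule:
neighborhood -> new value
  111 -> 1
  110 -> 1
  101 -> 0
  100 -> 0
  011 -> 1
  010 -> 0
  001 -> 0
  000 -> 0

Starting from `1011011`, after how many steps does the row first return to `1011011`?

1011011

1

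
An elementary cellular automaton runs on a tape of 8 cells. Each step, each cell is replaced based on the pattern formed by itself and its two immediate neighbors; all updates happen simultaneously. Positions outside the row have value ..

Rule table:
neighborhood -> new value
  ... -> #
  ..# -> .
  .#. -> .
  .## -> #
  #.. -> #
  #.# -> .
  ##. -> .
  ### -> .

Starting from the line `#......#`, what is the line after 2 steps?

.#....##

.#####..
.#....##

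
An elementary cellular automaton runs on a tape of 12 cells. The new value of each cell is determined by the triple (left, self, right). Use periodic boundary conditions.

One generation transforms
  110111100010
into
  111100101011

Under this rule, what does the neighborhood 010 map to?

1

At position 10 the neighborhood is 010; the next row has 1 there.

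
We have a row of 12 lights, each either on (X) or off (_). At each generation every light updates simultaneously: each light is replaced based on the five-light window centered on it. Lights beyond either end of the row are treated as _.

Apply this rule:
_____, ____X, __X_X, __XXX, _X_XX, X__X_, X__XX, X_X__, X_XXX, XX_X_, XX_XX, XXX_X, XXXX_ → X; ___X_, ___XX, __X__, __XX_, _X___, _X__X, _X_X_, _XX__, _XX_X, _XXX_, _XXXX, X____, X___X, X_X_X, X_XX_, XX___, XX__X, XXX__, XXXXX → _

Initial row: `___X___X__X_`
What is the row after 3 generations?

XXX_X_X___XX

generation 1: XX_______X__
generation 2: ____XXXX____
generation 3: XXX_X_X___XX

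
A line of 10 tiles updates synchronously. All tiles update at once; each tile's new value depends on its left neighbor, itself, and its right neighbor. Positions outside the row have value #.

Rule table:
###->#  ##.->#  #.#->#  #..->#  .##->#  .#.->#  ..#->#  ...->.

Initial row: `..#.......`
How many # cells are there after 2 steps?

####.....#
#####...##
count of #: 7

7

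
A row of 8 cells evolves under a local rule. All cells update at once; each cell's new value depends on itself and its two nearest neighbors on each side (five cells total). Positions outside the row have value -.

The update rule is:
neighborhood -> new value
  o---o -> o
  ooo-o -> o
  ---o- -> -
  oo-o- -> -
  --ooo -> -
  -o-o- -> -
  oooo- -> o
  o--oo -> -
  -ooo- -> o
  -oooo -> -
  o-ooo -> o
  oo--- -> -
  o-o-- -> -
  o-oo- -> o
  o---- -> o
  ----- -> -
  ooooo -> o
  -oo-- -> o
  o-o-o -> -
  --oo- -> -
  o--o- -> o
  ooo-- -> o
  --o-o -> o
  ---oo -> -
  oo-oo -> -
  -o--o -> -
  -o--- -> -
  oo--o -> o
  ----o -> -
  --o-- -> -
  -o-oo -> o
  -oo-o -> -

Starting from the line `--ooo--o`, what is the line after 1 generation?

---oooo-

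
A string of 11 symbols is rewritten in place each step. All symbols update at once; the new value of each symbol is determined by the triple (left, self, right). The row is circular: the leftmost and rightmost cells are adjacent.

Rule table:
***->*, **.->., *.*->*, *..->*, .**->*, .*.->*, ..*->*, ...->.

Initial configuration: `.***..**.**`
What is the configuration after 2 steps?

***.***.**.
**.***.**.*

**.***.**.*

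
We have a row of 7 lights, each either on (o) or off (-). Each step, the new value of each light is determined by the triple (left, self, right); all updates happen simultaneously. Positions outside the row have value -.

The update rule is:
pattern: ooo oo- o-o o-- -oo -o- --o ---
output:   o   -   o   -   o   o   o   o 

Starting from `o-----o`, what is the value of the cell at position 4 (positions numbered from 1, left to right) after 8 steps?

step 1: o-ooooo
step 2: oooooo-
step 3: ooooo--
step 4: oooo--o
step 5: ooo--oo
step 6: oo--oo-
step 7: o--oo--
step 8: o-oo--o
position 4 holds o

o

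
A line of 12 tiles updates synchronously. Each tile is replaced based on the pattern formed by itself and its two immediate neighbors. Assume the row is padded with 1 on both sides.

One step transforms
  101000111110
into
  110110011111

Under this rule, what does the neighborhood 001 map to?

0

At position 5 the neighborhood is 001; the next row has 0 there.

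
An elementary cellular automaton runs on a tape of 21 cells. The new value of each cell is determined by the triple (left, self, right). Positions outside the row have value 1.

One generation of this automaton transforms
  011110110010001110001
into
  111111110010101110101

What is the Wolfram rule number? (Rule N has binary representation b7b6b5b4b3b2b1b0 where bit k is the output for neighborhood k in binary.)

position 2: 111 → 1  (bit 7 = 1)
position 4: 110 → 1  (bit 6 = 1)
position 0: 101 → 1  (bit 5 = 1)
position 8: 100 → 0  (bit 4 = 0)
position 1: 011 → 1  (bit 3 = 1)
position 10: 010 → 1  (bit 2 = 1)
position 9: 001 → 0  (bit 1 = 0)
position 12: 000 → 1  (bit 0 = 1)
bits b7..b0 = 11101101 = 237

237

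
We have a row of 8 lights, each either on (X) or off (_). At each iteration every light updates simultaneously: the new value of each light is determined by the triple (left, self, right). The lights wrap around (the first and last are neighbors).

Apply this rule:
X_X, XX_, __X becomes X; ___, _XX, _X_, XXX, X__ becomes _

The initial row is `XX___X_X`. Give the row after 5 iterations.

_X__X_X_
X__X_X__
__X_X__X
_X_X__X_
X_X__X__

X_X__X__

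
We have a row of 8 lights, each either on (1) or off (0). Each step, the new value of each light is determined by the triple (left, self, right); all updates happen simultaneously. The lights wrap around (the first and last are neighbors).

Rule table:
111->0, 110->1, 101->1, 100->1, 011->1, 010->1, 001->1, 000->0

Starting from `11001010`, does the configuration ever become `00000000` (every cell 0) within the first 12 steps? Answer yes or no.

11111111
00000000
all cells are 0 at step 2

yes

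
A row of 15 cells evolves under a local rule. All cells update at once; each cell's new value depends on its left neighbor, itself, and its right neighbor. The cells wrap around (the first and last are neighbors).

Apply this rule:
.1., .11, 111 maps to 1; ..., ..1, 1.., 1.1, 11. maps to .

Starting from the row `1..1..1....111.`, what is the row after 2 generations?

1..1..1....11..
1..1..1....1...

1..1..1....1...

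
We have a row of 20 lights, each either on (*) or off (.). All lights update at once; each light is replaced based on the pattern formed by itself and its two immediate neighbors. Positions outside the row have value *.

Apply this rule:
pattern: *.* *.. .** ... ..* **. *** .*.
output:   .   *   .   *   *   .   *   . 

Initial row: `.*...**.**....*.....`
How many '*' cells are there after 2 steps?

14

..***.....****.*****
**.*.*****.**...****
count of *: 14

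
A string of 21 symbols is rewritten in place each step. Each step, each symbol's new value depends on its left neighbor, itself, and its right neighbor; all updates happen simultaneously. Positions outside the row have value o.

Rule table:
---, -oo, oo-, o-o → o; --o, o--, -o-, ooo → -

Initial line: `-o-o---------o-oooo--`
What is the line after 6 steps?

-o-oo--o-oo---o--o-oo

o-o--ooooooo--oo--o--
oo---o-----o--oo-----
-o-o---ooo----oo-ooo-
o-o--o-o-o-oo-oooo-oo
oo----o-o-ooooo--ooo-
-o-oo--o-oo---o--o-oo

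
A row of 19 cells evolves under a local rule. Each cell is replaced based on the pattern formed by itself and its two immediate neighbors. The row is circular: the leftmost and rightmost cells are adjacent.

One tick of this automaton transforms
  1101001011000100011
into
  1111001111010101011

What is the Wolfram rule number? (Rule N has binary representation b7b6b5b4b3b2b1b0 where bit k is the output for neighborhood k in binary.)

237

position 0: 111 → 1  (bit 7 = 1)
position 1: 110 → 1  (bit 6 = 1)
position 2: 101 → 1  (bit 5 = 1)
position 4: 100 → 0  (bit 4 = 0)
position 8: 011 → 1  (bit 3 = 1)
position 3: 010 → 1  (bit 2 = 1)
position 5: 001 → 0  (bit 1 = 0)
position 11: 000 → 1  (bit 0 = 1)
bits b7..b0 = 11101101 = 237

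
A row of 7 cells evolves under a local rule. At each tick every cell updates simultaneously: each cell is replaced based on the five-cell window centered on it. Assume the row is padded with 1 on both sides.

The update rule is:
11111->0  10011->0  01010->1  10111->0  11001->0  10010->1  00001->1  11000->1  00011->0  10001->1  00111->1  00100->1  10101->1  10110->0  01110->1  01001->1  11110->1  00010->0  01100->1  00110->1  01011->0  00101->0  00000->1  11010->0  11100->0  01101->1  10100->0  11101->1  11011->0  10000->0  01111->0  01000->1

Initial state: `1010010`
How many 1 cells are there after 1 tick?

3

1001100
count of 1: 3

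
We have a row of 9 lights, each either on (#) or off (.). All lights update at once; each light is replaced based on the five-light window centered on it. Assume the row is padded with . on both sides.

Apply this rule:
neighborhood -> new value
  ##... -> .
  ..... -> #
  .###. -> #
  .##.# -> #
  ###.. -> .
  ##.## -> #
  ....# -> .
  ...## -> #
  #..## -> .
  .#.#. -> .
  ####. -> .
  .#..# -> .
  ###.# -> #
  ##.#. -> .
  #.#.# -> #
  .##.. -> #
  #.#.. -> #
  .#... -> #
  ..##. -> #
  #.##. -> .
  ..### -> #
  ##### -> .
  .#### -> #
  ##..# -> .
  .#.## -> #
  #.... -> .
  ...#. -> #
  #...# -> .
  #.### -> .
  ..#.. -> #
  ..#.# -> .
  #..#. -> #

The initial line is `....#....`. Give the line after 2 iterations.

##.###.##
###.###.#

###.###.#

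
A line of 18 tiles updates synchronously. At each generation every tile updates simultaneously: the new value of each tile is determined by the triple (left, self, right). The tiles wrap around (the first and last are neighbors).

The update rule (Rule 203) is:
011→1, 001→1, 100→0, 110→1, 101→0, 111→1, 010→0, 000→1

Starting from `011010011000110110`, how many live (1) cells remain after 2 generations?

14

111000111011110110
111011111011110110
count of 1: 14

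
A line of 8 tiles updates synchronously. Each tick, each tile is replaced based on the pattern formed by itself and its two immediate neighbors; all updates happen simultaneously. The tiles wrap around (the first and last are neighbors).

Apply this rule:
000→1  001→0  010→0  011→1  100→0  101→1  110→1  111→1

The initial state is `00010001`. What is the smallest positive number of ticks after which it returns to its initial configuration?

01000100
00010001

2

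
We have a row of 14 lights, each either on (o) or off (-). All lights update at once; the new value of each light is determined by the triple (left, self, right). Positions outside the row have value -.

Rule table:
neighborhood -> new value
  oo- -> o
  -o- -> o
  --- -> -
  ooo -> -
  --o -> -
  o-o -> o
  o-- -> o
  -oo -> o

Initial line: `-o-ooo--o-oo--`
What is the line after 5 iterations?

-ooo-oo-ooooo-
-o-oooooo---oo
-ooo----oo--oo
-o-oo---ooo-oo
-ooooo--o-oooo

-ooooo--o-oooo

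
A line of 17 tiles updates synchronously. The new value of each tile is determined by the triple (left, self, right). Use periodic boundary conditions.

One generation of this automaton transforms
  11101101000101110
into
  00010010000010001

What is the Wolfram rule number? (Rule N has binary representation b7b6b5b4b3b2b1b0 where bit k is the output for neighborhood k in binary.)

position 1: 111 → 0  (bit 7 = 0)
position 2: 110 → 0  (bit 6 = 0)
position 3: 101 → 1  (bit 5 = 1)
position 8: 100 → 0  (bit 4 = 0)
position 0: 011 → 0  (bit 3 = 0)
position 7: 010 → 0  (bit 2 = 0)
position 10: 001 → 0  (bit 1 = 0)
position 9: 000 → 0  (bit 0 = 0)
bits b7..b0 = 00100000 = 32

32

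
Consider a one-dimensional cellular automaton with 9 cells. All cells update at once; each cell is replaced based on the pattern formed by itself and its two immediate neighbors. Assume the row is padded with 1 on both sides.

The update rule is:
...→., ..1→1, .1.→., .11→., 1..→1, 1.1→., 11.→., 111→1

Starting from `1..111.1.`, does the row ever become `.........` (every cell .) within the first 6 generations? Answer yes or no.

no

.11.1....
.....1..1
1...1.11.
.1.1.....
....1...1
1..1.1.1.
generation 6 is 1..1.1.1., still not uniform .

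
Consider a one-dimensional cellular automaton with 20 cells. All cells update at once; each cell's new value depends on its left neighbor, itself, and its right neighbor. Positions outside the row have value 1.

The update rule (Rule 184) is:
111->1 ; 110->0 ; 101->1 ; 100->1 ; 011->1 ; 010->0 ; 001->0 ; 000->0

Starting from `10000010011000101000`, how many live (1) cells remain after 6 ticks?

01000001010100010100
10100000101010001010
01010000010101000101
10101000001010100011
01010100000101010011
10101010000010101011
count of 1: 9

9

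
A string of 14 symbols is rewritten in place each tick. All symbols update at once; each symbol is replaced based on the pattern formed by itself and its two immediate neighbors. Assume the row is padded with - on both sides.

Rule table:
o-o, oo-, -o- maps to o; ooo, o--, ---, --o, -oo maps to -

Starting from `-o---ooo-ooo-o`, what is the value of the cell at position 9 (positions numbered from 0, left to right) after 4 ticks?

tick 1: -o-----oo--ooo
tick 2: -o------o----o
tick 3: -o------o----o  (fixed point — unchanged through tick 4)
position 9 holds -

-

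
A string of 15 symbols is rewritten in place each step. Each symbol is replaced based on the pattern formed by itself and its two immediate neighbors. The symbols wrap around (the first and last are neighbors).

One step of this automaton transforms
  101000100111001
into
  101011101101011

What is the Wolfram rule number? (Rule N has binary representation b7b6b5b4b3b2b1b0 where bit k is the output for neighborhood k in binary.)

position 10: 111 → 0  (bit 7 = 0)
position 0: 110 → 1  (bit 6 = 1)
position 1: 101 → 0  (bit 5 = 0)
position 3: 100 → 0  (bit 4 = 0)
position 9: 011 → 1  (bit 3 = 1)
position 2: 010 → 1  (bit 2 = 1)
position 5: 001 → 1  (bit 1 = 1)
position 4: 000 → 1  (bit 0 = 1)
bits b7..b0 = 01001111 = 79

79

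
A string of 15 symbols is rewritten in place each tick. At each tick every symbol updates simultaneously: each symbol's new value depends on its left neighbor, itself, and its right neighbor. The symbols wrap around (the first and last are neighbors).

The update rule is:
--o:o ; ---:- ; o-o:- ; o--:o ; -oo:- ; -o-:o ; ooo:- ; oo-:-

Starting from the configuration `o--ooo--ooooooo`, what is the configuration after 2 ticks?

o--o-o--o------

-oo---oo-------
o--o-o--o------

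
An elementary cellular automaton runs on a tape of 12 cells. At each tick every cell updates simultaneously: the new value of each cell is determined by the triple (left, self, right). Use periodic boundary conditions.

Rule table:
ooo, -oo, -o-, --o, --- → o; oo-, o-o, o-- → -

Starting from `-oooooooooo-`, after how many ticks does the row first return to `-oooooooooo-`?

12

tick 1: oooooooooo--
tick 2: ooooooooo--o
tick 3: oooooooo--oo
tick 4: ooooooo--ooo
tick 5: oooooo--oooo
tick 6: ooooo--ooooo
tick 7: oooo--oooooo
tick 8: ooo--ooooooo
tick 9: oo--oooooooo
tick 10: o--ooooooooo
tick 11: --oooooooooo
tick 12: -oooooooooo-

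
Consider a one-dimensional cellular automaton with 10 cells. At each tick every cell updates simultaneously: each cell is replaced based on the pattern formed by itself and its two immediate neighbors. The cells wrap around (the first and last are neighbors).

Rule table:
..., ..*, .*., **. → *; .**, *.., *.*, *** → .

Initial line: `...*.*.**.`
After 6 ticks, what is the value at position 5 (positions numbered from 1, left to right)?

.

****.*..*.
...*.*.**.  (repeats tick 0; period 2)
tick 6: ...*.*.**.
position 5 holds .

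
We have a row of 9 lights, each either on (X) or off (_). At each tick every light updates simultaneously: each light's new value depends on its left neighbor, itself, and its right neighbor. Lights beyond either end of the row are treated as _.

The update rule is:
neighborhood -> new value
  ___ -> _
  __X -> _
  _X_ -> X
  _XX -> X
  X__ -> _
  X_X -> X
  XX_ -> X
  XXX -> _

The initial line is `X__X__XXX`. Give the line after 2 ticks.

X__X__XXX

X__X__X_X
X__X__XXX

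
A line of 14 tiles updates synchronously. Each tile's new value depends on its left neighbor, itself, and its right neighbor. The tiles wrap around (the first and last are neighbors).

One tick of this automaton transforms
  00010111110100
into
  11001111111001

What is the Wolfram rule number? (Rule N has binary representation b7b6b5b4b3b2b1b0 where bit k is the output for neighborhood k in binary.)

position 6: 111 → 1  (bit 7 = 1)
position 9: 110 → 1  (bit 6 = 1)
position 4: 101 → 1  (bit 5 = 1)
position 12: 100 → 0  (bit 4 = 0)
position 5: 011 → 1  (bit 3 = 1)
position 3: 010 → 0  (bit 2 = 0)
position 2: 001 → 0  (bit 1 = 0)
position 0: 000 → 1  (bit 0 = 1)
bits b7..b0 = 11101001 = 233

233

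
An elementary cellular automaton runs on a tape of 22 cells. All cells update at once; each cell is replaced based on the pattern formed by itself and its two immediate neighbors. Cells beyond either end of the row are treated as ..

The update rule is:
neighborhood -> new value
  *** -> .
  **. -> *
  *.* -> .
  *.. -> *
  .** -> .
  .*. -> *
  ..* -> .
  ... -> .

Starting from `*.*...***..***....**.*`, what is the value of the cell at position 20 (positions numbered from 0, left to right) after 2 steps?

step 1: *.**....**...**....*.*
step 2: *..**....**...**...*.*
position 20 holds .

.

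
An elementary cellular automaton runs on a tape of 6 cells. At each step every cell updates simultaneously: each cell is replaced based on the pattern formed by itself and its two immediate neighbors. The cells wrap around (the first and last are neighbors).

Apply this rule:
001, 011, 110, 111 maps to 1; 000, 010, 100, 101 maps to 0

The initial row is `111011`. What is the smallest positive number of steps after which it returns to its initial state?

step 1: 111011

1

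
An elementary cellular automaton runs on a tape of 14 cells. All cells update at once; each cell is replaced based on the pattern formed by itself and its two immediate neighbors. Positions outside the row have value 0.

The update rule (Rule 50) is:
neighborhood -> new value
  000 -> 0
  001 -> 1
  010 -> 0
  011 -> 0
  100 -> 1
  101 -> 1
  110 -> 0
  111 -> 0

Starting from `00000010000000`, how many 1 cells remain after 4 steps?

5

step 1: 00000101000000
step 2: 00001010100000
step 3: 00010101010000
step 4: 00101010101000
count of 1: 5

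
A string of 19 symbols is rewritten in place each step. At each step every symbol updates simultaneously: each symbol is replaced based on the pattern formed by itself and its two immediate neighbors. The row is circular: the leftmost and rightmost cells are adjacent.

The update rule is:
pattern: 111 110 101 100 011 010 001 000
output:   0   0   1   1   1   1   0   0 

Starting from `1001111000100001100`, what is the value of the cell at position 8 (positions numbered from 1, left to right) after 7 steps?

1

step 1: 1101000100110001010
step 2: 1011100110101001111
step 3: 0110010101111101000
step 4: 0101011111000011100
step 5: 0111110000100010010
step 6: 0100001000110011011
step 7: 1110001100101010110
position 8 holds 1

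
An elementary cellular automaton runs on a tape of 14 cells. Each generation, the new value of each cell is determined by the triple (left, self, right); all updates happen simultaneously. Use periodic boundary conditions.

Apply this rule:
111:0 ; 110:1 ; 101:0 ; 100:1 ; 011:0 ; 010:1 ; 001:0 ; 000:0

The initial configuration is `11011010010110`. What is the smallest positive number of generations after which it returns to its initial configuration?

14

01001011010010
01101001011011
00101101001001
10100101101101
10110100100100
10010110110110
11010010010010
01011011011010
01001001001011
01101101101001
00100100101101
10110110100101
10010010110100
11011010010110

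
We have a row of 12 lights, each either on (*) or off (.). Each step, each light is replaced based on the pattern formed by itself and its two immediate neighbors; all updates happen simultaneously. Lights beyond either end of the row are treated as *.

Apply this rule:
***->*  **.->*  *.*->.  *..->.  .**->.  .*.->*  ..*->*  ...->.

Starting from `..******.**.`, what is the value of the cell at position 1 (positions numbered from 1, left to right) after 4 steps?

step 1: .*.*****..*.
step 2: .*..****.**.
step 3: .*.*.***..*.
step 4: .*.*..**.**.
position 1 holds .

.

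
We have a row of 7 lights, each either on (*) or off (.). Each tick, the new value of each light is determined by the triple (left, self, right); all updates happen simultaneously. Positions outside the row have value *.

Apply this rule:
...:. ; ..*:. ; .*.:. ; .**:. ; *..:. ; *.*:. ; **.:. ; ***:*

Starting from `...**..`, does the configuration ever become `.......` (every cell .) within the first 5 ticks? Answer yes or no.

tick 1: .......
all cells are . at tick 1

yes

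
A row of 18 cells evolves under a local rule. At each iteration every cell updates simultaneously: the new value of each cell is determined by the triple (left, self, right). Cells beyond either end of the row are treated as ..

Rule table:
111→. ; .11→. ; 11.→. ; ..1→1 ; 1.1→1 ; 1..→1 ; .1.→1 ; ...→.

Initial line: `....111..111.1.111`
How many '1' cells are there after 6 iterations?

4

...1...11...111...
..111.1..1.1...1..
.1...11111111.111.
111.1........1...1
...111......111.11
..1...1....1...1..
count of 1: 4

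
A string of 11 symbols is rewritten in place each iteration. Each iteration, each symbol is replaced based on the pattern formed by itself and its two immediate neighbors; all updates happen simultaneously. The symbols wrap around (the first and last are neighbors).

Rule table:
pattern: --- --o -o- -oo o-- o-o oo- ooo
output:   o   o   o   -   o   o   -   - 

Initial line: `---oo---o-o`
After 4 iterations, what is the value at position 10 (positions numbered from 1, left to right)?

ooo--oooooo
---oo------
ooo--oooooo  (repeats iteration 1; period 2)
iteration 4: ---oo------
position 10 holds -

-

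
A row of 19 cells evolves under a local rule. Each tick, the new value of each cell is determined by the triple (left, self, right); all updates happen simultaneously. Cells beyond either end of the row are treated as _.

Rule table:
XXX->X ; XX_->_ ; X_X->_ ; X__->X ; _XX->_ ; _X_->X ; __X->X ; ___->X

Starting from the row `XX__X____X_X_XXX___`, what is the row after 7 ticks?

XXX_XX___XXXXX___X_

__XXXXXXXX_X__X_XXX
XX_XXXXXX__XXXX__X_
____XXXX_XX_XX_XXXX
XXXX_XX_________XX_
_XX____XXXXXXXXX__X
X__XXXX_XXXXXXX_XXX
XXX_XX___XXXXX___X_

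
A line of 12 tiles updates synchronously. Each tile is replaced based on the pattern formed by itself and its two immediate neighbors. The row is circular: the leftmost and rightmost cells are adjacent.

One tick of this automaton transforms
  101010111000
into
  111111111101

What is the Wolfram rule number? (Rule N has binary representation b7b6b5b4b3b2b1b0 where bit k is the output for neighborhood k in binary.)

position 7: 111 → 1  (bit 7 = 1)
position 8: 110 → 1  (bit 6 = 1)
position 1: 101 → 1  (bit 5 = 1)
position 9: 100 → 1  (bit 4 = 1)
position 6: 011 → 1  (bit 3 = 1)
position 0: 010 → 1  (bit 2 = 1)
position 11: 001 → 1  (bit 1 = 1)
position 10: 000 → 0  (bit 0 = 0)
bits b7..b0 = 11111110 = 254

254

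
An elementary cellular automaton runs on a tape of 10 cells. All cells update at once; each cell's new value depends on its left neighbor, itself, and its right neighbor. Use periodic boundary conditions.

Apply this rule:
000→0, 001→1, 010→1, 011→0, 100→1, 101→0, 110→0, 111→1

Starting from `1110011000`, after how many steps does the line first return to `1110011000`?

6

0101100101
0100011101
0110101001
0000101111
1001100110
1110011000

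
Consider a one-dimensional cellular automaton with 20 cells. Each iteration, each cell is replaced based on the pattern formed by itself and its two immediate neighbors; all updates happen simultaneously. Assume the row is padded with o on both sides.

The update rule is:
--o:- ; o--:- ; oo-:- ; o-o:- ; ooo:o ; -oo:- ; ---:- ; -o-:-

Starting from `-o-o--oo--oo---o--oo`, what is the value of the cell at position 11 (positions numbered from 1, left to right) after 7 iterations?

-------------------o
--------------------
--------------------  (fixed point — unchanged through iteration 7)
position 11 holds -

-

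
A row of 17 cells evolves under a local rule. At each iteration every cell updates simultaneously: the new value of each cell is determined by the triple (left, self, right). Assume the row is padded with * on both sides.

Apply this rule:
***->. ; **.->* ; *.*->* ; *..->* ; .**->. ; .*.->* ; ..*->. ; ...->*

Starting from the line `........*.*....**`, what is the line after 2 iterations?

......**.....***.

iteration 1: *******.******...
iteration 2: ......**.....***.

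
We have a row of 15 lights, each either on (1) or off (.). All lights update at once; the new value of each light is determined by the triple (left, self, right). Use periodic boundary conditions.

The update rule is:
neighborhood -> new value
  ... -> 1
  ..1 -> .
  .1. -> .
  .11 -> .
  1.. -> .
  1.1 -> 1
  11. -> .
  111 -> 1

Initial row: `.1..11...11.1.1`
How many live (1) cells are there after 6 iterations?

5

1......1...1.1.
..1111...1..1.1
...11..1.....1.
11.......111...
...11111..1..1.
11..111........
count of 1: 5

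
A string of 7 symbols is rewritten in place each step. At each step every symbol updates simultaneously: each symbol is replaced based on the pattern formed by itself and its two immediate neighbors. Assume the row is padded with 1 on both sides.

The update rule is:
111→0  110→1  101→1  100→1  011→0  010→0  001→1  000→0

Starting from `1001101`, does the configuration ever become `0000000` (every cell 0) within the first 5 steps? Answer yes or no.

1110110
0011011
1101100
0110111
1011000
step 5 is 1011000, still not uniform 0

no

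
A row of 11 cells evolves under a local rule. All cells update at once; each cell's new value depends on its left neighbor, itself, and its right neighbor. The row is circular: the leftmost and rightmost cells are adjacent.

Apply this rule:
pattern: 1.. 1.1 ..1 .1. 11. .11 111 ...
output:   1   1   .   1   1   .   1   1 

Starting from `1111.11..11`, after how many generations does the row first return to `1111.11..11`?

11

11111.11..1
111111.11..
.111111.11.
..111111.11
1..111111.1
11..111111.
.11..111111
1.11..11111
11.11..1111
111.11..111
1111.11..11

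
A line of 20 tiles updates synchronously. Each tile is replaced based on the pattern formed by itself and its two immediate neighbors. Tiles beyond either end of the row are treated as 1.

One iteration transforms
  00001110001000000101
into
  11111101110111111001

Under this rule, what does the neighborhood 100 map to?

At position 0 the neighborhood is 100; the next row has 1 there.

1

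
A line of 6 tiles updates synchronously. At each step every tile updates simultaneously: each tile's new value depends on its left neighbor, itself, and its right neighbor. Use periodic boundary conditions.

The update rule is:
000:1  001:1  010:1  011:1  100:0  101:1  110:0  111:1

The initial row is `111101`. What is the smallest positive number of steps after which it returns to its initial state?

111011
110111
101111
011111
111110
111101

6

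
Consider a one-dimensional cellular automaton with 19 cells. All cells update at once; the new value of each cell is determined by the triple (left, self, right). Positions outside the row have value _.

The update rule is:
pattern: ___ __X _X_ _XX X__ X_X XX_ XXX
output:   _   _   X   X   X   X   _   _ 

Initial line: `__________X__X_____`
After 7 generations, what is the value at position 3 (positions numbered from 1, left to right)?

generation 1: __________XX_XX____
generation 2: __________X_XX_X___
generation 3: __________XXX_XXX__
generation 4: __________X__XX__X_
generation 5: __________XX_X_X_XX
generation 6: __________X_XXXXXX_
generation 7: __________XXX_____X
position 3 holds _

_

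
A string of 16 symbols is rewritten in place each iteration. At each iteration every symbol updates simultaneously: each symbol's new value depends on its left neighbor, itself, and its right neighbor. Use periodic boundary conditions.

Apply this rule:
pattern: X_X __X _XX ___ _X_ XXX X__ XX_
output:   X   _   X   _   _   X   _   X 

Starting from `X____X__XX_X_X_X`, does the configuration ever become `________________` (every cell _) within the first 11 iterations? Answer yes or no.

no

X_______XXX_X_XX
X_______XXXX_XXX
X_______XXXXXXXX
X_______XXXXXXXX  (fixed point — unchanged through iteration 11)
iteration 11 is X_______XXXXXXXX, still not uniform _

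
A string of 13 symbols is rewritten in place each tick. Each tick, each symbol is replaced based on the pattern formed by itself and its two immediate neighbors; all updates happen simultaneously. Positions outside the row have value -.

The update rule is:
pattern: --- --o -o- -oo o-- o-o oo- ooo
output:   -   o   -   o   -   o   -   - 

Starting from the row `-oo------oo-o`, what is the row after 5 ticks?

----oo-o-----

oo------oo-o-
o------oo-o--
------oo-o---
-----oo-o----
----oo-o-----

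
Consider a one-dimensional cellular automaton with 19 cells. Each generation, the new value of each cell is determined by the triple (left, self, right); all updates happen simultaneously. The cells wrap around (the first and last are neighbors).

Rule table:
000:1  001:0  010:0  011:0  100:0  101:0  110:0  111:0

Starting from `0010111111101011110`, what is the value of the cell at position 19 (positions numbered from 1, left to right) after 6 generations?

generation 1: 1000000000000000000
generation 2: 0011111111111111110
generation 3: 1000000000000000000  (repeats generation 1; period 2)
generation 6: 0011111111111111110
position 19 holds 0

0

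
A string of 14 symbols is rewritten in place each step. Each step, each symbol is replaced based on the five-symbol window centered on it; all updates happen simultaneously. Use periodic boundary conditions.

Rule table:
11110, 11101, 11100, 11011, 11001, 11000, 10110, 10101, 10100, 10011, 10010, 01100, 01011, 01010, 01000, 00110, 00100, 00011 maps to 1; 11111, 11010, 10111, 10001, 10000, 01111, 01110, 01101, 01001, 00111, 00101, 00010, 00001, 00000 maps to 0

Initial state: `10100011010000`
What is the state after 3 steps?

01110110011000
10011111111100
10100000001111

10100000001111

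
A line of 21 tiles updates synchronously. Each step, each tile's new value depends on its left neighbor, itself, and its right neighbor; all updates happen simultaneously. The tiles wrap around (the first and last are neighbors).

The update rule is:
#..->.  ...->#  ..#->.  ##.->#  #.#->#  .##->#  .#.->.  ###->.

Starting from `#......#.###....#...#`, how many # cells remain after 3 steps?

8

step 1: #.####..##.#.##...#.#
step 2: ###..#..###.###.#..##
step 3: ..#.....#.###.##...#.
count of #: 8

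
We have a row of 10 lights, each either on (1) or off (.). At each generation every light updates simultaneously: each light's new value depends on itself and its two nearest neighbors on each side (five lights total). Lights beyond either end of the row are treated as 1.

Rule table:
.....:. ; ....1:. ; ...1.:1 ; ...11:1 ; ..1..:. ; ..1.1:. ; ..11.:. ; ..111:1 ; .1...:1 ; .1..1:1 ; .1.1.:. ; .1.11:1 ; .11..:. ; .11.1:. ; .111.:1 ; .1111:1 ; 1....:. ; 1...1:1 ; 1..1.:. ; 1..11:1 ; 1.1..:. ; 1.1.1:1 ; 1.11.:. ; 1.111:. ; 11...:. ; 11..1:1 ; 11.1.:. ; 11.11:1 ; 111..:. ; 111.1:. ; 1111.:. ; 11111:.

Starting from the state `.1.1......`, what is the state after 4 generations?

.1..1111..

generation 1: .1..1....1
generation 2: ..1..1..11
generation 3: 1..1..1111
generation 4: .1..1111..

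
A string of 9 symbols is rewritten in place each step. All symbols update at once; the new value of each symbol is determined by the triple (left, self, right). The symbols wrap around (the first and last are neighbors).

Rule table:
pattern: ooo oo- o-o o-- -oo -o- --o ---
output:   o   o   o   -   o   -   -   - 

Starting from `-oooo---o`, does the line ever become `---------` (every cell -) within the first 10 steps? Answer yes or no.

step 1: ooooo----
step 2: ooooo----  (fixed point — unchanged through step 10)
step 10 is ooooo----, still not uniform -

no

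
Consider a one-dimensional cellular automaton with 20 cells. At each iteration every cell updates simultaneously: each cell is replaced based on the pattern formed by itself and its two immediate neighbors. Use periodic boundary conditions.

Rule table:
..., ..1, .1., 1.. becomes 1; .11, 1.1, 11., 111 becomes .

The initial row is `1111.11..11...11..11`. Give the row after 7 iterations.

.......11..111..11..
1111111..11...11..11
.......11..111..11..  (repeats iteration 1; period 2)
iteration 7: .......11..111..11..

.......11..111..11..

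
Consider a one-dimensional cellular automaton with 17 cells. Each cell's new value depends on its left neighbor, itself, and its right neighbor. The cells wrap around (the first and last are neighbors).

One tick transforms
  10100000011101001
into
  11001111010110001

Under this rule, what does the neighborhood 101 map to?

1

At position 1 the neighborhood is 101; the next row has 1 there.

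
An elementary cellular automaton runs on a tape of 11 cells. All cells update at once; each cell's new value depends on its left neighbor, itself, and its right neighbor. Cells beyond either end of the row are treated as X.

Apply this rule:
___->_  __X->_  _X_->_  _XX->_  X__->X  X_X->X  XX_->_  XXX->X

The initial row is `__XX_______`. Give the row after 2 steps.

_X___X_____

X___X______
_X___X_____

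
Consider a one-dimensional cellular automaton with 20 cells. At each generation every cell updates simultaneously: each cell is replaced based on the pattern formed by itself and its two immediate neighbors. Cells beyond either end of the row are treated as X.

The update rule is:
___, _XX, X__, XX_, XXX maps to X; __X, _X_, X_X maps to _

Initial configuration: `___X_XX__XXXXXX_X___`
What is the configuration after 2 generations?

XXXX_XXX_XXXXXXX_XX_

XX___XXX_XXXXXX__XX_
XXXX_XXX_XXXXXXX_XX_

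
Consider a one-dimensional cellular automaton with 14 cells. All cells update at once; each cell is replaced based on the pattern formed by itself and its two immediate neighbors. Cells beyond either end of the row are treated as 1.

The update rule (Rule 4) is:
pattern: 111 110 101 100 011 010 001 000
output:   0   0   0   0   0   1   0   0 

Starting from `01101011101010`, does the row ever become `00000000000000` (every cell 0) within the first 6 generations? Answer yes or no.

no

00001000001010
00001000001010  (fixed point — unchanged through generation 6)
generation 6 is 00001000001010, still not uniform 0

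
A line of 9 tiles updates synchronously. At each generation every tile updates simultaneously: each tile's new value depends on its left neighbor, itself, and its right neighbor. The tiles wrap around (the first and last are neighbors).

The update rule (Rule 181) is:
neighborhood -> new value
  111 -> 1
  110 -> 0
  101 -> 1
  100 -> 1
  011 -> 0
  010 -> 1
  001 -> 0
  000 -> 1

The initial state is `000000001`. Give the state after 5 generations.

generation 1: 111111101
generation 2: 111111010
generation 3: 011110111
generation 4: 101101010
generation 5: 110011111

110011111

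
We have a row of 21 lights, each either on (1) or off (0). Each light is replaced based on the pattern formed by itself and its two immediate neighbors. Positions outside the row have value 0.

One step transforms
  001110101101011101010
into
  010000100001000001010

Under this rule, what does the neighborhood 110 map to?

At position 4 the neighborhood is 110; the next row has 0 there.

0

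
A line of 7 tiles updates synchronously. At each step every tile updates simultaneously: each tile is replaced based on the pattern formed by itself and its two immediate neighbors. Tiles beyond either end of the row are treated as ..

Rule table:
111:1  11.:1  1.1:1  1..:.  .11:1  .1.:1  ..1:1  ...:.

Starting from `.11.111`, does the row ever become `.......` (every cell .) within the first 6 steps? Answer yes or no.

no

1111111
1111111  (fixed point — unchanged through step 6)
step 6 is 1111111, still not uniform .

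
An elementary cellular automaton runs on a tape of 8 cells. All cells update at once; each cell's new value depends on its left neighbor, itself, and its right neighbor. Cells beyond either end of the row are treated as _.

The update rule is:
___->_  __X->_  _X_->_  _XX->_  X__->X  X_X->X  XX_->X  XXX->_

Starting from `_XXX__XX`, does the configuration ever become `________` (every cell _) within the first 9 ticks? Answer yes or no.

yes

___XX__X
____XX__
_____XX_
______XX
_______X
________
all cells are _ at tick 6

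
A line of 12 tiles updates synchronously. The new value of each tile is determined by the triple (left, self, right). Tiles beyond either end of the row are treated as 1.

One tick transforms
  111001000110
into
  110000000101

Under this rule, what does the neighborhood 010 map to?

At position 5 the neighborhood is 010; the next row has 0 there.

0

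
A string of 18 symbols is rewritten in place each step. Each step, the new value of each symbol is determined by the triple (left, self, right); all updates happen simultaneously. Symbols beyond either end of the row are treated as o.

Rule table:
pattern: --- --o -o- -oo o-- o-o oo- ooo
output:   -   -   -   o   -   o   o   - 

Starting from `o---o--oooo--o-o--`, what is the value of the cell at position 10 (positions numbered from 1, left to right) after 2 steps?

-

o------o--o---o---
o-----------------
position 10 holds -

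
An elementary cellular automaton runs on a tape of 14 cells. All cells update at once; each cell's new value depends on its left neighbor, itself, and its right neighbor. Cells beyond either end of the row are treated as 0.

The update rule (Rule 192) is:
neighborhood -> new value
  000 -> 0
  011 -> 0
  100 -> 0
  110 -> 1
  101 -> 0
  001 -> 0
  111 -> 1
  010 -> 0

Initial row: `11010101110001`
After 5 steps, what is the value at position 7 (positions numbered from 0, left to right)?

01000000110000
00000000010000
00000000000000
00000000000000  (fixed point — unchanged through step 5)
position 7 holds 0

0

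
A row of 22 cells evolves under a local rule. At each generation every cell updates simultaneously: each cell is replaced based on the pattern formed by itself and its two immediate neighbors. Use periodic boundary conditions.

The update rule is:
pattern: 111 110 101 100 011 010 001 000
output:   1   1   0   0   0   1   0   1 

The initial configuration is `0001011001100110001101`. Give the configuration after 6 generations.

0101001000100010100101
0101001010101010100101
0101001010101010100101  (fixed point — unchanged through generation 6)

0101001010101010100101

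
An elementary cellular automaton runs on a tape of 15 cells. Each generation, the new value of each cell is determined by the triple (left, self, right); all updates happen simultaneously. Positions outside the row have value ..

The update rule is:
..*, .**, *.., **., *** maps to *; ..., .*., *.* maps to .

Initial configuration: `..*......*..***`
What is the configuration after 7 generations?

.*.*....*.*****
*...*..*..*****
.*.*.**.*******
*....**.*******
.*..***.*******
*.*****.*******
..*****.*******

..*****.*******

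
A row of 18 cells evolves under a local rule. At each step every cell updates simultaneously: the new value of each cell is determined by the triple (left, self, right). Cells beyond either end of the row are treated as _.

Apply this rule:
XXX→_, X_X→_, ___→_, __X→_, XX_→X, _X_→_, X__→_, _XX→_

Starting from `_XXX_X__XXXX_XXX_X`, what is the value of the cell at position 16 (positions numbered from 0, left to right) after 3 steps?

_

___X_______X___X__
__________________
__________________
position 16 holds _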